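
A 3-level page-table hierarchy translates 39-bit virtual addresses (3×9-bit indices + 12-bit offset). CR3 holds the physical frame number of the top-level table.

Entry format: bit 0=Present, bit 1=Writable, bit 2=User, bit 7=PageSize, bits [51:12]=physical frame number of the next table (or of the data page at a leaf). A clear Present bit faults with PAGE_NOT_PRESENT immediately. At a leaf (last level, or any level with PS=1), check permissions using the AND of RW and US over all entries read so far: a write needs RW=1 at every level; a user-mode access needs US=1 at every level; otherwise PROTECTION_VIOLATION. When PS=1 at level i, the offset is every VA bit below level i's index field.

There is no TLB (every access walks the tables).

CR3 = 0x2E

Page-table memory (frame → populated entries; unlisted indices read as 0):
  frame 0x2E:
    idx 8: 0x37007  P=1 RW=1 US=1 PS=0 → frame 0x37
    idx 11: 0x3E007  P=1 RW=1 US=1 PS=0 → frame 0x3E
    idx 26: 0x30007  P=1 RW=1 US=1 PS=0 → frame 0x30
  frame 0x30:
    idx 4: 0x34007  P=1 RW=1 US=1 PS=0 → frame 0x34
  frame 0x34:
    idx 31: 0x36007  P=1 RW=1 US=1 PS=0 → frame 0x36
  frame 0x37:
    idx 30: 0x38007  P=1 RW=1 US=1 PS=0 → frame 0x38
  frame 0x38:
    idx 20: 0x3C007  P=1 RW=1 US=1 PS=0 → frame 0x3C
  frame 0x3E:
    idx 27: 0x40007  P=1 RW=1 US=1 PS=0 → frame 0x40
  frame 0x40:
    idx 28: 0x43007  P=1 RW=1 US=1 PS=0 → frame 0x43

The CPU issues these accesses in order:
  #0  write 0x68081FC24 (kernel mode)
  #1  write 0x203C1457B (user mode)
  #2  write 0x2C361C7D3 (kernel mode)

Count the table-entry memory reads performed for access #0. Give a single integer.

Trace:
#0 VA=0x68081FC24 (w,kernel):
  L0 @0x2E[26] → 0x30007  P=1,RW=1,US=1,PS=0
  L1 @0x30[4] → 0x34007  P=1,RW=1,US=1,PS=0
  L2 @0x34[31] → 0x36007  P=1,RW=1,US=1,PS=0
  ⇒ phys 0x36C24  [3 reads]
#1 VA=0x203C1457B (w,user):
  L0 @0x2E[8] → 0x37007  P=1,RW=1,US=1,PS=0
  L1 @0x37[30] → 0x38007  P=1,RW=1,US=1,PS=0
  L2 @0x38[20] → 0x3C007  P=1,RW=1,US=1,PS=0
  ⇒ phys 0x3C57B  [3 reads]
#2 VA=0x2C361C7D3 (w,kernel):
  L0 @0x2E[11] → 0x3E007  P=1,RW=1,US=1,PS=0
  L1 @0x3E[27] → 0x40007  P=1,RW=1,US=1,PS=0
  L2 @0x40[28] → 0x43007  P=1,RW=1,US=1,PS=0
  ⇒ phys 0x437D3  [3 reads]

Entries read for #0: 3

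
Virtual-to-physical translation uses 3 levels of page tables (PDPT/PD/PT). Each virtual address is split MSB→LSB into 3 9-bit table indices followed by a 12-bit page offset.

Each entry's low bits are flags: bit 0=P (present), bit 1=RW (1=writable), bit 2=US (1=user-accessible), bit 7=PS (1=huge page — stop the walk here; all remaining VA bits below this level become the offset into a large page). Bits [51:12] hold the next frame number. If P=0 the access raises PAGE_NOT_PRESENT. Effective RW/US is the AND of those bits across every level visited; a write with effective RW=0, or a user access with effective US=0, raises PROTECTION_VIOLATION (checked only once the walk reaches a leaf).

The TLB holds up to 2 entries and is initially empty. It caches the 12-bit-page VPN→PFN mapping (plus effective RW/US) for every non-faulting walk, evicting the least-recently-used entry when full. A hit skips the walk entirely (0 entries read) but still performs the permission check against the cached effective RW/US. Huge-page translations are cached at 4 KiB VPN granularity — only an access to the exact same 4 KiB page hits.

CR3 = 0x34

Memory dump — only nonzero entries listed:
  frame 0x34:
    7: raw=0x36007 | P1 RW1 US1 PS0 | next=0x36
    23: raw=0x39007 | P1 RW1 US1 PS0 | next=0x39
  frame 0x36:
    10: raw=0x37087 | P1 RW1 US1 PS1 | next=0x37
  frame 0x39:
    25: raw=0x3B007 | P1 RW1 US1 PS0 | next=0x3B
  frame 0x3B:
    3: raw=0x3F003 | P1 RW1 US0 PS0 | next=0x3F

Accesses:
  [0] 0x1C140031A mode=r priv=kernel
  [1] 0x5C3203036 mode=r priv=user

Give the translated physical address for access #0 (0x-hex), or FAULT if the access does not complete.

Trace:
#0 VA=0x1C140031A (r,kernel):
  L0: frame=0x34 idx=7 entry=0x36007 [P=1 RW=1 US=1 PS=0]
  L1: frame=0x36 idx=10 entry=0x37087 [P=1 RW=1 US=1 PS=1]
  ✓ 0x3731A (huge @L1)  — 2 lookups
#1 VA=0x5C3203036 (r,user):
  L0: frame=0x34 idx=23 entry=0x39007 [P=1 RW=1 US=1 PS=0]
  L1: frame=0x39 idx=25 entry=0x3B007 [P=1 RW=1 US=1 PS=0]
  L2: frame=0x3B idx=3 entry=0x3F003 [P=1 RW=1 US=0 PS=0]
  → PROTECTION_VIOLATION  (3 entries read)

Access #0 PA: 0x3731A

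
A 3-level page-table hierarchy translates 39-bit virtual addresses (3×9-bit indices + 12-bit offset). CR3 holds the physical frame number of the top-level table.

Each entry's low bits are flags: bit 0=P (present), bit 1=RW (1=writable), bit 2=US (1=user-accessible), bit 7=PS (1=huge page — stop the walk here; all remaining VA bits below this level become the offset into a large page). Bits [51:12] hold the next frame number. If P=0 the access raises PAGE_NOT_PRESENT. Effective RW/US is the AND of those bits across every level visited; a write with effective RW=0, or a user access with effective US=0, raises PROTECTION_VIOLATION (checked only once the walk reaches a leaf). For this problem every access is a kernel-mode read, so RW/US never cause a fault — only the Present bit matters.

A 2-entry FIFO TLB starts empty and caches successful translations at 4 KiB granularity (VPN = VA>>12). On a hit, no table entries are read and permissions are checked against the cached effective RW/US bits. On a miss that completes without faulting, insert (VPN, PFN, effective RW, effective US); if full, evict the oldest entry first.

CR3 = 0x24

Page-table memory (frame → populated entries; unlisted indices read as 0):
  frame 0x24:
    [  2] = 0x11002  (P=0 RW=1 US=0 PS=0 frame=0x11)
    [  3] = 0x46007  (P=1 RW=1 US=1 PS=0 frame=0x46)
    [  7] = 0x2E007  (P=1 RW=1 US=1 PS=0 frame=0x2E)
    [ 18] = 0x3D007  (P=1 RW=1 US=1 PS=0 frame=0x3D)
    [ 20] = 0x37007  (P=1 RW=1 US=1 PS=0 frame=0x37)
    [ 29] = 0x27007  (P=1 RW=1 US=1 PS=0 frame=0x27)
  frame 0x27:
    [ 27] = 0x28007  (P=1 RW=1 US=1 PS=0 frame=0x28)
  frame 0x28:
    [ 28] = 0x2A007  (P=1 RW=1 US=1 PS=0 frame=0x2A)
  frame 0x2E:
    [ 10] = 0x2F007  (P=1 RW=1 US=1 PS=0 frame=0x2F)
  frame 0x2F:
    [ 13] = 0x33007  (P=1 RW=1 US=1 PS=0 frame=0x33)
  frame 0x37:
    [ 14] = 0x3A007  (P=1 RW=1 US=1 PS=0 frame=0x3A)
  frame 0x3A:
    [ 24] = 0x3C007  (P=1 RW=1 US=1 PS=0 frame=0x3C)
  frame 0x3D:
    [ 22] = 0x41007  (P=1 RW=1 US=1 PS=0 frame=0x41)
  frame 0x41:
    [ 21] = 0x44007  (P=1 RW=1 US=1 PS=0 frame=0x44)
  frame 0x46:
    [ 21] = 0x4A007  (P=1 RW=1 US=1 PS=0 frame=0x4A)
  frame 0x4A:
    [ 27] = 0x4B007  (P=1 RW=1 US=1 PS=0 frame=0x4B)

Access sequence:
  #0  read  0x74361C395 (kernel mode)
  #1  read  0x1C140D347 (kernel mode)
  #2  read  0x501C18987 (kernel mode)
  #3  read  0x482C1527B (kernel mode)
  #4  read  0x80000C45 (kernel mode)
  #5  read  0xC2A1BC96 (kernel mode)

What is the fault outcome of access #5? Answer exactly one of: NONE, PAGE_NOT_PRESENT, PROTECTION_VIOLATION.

Trace:
#0 VA=0x74361C395 (r,kernel):
  lvl0: tbl 0x24, slot 29 ⇒ 0x27007 (P1/RW1/US1/PS0)
  lvl1: tbl 0x27, slot 27 ⇒ 0x28007 (P1/RW1/US1/PS0)
  lvl2: tbl 0x28, slot 28 ⇒ 0x2A007 (P1/RW1/US1/PS0)
  ⇒ phys 0x2A395  [3 reads]
#1 VA=0x1C140D347 (r,kernel):
  lvl0: tbl 0x24, slot 7 ⇒ 0x2E007 (P1/RW1/US1/PS0)
  lvl1: tbl 0x2E, slot 10 ⇒ 0x2F007 (P1/RW1/US1/PS0)
  lvl2: tbl 0x2F, slot 13 ⇒ 0x33007 (P1/RW1/US1/PS0)
  ⇒ phys 0x33347  [3 reads]
#2 VA=0x501C18987 (r,kernel):
  lvl0: tbl 0x24, slot 20 ⇒ 0x37007 (P1/RW1/US1/PS0)
  lvl1: tbl 0x37, slot 14 ⇒ 0x3A007 (P1/RW1/US1/PS0)
  lvl2: tbl 0x3A, slot 24 ⇒ 0x3C007 (P1/RW1/US1/PS0)
  ⇒ phys 0x3C987  [3 reads]
#3 VA=0x482C1527B (r,kernel):
  lvl0: tbl 0x24, slot 18 ⇒ 0x3D007 (P1/RW1/US1/PS0)
  lvl1: tbl 0x3D, slot 22 ⇒ 0x41007 (P1/RW1/US1/PS0)
  lvl2: tbl 0x41, slot 21 ⇒ 0x44007 (P1/RW1/US1/PS0)
  ⇒ phys 0x4427B  [3 reads]
#4 VA=0x80000C45 (r,kernel):
  lvl0: tbl 0x24, slot 2 ⇒ 0x11002 (P0/RW1/US0/PS0)
  → PAGE_NOT_PRESENT  (1 entries read)
#5 VA=0xC2A1BC96 (r,kernel):
  lvl0: tbl 0x24, slot 3 ⇒ 0x46007 (P1/RW1/US1/PS0)
  lvl1: tbl 0x46, slot 21 ⇒ 0x4A007 (P1/RW1/US1/PS0)
  lvl2: tbl 0x4A, slot 27 ⇒ 0x4B007 (P1/RW1/US1/PS0)
  ⇒ phys 0x4BC96  [3 reads]

Access #5 fault: NONE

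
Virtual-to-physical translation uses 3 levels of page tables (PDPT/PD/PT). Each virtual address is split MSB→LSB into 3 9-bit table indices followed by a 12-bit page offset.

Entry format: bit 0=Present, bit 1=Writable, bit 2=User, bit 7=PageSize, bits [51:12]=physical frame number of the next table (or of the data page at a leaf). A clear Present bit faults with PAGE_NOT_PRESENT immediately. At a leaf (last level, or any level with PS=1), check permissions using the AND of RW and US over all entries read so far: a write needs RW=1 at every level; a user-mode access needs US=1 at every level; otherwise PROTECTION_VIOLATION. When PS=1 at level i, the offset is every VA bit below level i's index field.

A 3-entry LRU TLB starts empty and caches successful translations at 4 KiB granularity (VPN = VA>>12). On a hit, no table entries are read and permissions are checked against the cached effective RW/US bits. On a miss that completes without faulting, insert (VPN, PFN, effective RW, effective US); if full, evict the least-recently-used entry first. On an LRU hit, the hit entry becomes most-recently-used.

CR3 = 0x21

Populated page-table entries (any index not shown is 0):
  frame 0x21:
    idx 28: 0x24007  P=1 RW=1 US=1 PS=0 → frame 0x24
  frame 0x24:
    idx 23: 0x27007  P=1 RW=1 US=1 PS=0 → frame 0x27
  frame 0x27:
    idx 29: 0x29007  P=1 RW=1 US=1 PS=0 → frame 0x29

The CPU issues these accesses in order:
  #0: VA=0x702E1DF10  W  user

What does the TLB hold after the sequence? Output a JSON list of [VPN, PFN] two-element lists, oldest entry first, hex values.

Per-access translation:
#0 VA=0x702E1DF10 (w,user):
  L0 @0x21[28] → 0x24007  P=1,RW=1,US=1,PS=0
  L1 @0x24[23] → 0x27007  P=1,RW=1,US=1,PS=0
  L2 @0x27[29] → 0x29007  P=1,RW=1,US=1,PS=0
  ⇒ phys 0x29F10  [3 reads]

TLB: [["0x702E1D", "0x29"]]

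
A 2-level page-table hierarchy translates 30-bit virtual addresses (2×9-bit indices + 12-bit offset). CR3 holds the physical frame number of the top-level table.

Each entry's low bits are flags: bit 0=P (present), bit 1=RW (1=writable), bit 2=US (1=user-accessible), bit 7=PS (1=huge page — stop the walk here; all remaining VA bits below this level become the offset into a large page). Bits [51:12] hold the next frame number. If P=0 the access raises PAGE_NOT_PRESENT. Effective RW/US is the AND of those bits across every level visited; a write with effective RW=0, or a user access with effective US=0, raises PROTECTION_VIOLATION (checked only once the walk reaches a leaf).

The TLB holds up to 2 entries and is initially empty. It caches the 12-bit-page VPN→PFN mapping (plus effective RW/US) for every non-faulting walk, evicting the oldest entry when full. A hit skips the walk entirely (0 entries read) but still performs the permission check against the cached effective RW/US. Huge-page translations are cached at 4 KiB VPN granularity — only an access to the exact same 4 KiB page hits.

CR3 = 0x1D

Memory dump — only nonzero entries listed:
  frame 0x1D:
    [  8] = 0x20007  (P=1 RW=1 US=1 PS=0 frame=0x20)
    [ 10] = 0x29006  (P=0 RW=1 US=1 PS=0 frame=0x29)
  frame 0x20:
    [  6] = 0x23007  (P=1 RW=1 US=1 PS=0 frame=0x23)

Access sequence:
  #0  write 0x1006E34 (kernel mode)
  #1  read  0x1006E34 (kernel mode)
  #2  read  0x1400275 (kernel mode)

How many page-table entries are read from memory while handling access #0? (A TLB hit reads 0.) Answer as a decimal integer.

Trace:
#0 VA=0x1006E34 (w,kernel):
  [0] read 0x1D idx=8: raw=0x20007 flags P=1 W=1 U=1 S=0
  [1] read 0x20 idx=6: raw=0x23007 flags P=1 W=1 U=1 S=0
  ✓ 0x23E34  — 2 lookups
#1 VA=0x1006E34 (r,kernel):
  TLB hit vpn=0x1006 → PA=0x23E34
#2 VA=0x1400275 (r,kernel):
  [0] read 0x1D idx=10: raw=0x29006 flags P=0 W=1 U=1 S=0
  → PAGE_NOT_PRESENT  (1 entries read)

Entries read for #0: 2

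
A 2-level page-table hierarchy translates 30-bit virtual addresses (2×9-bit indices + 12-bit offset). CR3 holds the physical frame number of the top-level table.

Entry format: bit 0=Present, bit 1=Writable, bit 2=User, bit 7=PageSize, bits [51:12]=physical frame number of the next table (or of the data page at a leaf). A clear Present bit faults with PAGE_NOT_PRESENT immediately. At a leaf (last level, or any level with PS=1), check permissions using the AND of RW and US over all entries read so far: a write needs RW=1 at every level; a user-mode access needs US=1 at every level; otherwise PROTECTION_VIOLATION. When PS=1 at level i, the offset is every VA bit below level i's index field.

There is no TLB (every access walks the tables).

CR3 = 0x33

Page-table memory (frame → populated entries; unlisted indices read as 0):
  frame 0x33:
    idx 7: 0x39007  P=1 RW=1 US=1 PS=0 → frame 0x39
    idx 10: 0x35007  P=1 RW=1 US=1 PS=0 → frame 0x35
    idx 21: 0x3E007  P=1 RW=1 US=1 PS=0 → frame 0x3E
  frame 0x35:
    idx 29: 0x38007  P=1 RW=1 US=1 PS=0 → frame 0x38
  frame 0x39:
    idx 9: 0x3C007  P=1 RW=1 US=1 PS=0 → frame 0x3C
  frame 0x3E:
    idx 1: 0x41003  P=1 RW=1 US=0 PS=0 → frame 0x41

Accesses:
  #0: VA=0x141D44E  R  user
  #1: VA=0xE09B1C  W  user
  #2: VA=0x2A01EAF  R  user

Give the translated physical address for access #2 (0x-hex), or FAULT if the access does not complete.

Trace:
#0 VA=0x141D44E (r,user):
  [0] read 0x33 idx=10: raw=0x35007 flags P=1 W=1 U=1 S=0
  [1] read 0x35 idx=29: raw=0x38007 flags P=1 W=1 U=1 S=0
  → PA=0x3844E  (2 entries read)
#1 VA=0xE09B1C (w,user):
  [0] read 0x33 idx=7: raw=0x39007 flags P=1 W=1 U=1 S=0
  [1] read 0x39 idx=9: raw=0x3C007 flags P=1 W=1 U=1 S=0
  → PA=0x3CB1C  (2 entries read)
#2 VA=0x2A01EAF (r,user):
  [0] read 0x33 idx=21: raw=0x3E007 flags P=1 W=1 U=1 S=0
  [1] read 0x3E idx=1: raw=0x41003 flags P=1 W=1 U=0 S=0
  → PROTECTION_VIOLATION  (2 entries read)

Access #2 PA: FAULT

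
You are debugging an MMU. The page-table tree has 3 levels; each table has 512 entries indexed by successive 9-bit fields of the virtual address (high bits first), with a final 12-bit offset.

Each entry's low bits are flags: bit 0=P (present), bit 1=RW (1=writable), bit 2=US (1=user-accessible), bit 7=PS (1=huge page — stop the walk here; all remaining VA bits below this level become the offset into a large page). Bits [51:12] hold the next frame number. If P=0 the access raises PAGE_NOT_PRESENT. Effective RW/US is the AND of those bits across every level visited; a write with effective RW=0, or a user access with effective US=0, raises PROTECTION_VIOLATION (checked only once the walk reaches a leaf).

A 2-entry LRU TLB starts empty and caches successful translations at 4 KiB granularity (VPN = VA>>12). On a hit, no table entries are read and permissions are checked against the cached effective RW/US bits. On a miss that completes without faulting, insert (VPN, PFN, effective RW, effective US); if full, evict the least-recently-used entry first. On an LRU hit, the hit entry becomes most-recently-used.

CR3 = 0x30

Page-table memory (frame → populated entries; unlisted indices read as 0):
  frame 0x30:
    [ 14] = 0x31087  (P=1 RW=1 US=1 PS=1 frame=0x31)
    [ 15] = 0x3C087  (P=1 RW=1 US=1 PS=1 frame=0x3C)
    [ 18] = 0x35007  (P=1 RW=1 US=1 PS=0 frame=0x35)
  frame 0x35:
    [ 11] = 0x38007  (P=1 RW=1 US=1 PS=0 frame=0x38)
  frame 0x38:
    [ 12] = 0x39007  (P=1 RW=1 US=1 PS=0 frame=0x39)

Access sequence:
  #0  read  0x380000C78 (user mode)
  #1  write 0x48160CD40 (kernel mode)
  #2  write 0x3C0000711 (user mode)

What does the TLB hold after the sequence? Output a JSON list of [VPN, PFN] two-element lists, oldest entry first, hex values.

Per-access translation:
#0 VA=0x380000C78 (r,user):
  lvl0: tbl 0x30, slot 14 ⇒ 0x31087 (P1/RW1/US1/PS1)
  ✓ 0x31C78 (huge @L0)  — 1 lookups
#1 VA=0x48160CD40 (w,kernel):
  lvl0: tbl 0x30, slot 18 ⇒ 0x35007 (P1/RW1/US1/PS0)
  lvl1: tbl 0x35, slot 11 ⇒ 0x38007 (P1/RW1/US1/PS0)
  lvl2: tbl 0x38, slot 12 ⇒ 0x39007 (P1/RW1/US1/PS0)
  ✓ 0x39D40  — 3 lookups
#2 VA=0x3C0000711 (w,user):
  lvl0: tbl 0x30, slot 15 ⇒ 0x3C087 (P1/RW1/US1/PS1)
  ✓ 0x3C711 (huge @L0)  — 1 lookups

TLB: [["0x48160C", "0x39"], ["0x3C0000", "0x3C"]]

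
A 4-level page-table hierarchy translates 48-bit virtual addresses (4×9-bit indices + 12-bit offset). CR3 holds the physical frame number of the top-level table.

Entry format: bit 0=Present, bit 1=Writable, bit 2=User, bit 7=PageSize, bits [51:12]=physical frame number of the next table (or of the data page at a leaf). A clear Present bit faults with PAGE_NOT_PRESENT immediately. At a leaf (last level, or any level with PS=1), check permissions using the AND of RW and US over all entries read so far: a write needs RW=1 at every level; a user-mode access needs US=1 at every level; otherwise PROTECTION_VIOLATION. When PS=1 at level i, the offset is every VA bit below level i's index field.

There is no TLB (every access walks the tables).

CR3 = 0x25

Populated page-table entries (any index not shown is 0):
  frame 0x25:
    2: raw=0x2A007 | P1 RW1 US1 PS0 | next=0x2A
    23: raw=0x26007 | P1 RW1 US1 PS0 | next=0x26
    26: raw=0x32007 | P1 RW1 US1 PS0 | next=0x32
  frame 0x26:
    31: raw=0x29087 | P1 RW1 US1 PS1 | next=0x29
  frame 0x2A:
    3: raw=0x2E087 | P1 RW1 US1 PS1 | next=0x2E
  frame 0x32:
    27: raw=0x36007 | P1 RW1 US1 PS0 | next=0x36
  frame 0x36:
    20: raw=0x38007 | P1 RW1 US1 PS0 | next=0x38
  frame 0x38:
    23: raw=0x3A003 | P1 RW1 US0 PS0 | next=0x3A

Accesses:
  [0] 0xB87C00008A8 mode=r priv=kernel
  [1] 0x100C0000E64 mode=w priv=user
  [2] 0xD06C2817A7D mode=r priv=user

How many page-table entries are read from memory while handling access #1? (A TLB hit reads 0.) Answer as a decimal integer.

Per-access translation:
#0 VA=0xB87C00008A8 (r,kernel):
  [0] read 0x25 idx=23: raw=0x26007 flags P=1 W=1 U=1 S=0
  [1] read 0x26 idx=31: raw=0x29087 flags P=1 W=1 U=1 S=1
  ✓ 0x298A8 (huge @L1)  — 2 lookups
#1 VA=0x100C0000E64 (w,user):
  [0] read 0x25 idx=2: raw=0x2A007 flags P=1 W=1 U=1 S=0
  [1] read 0x2A idx=3: raw=0x2E087 flags P=1 W=1 U=1 S=1
  ✓ 0x2EE64 (huge @L1)  — 2 lookups
#2 VA=0xD06C2817A7D (r,user):
  [0] read 0x25 idx=26: raw=0x32007 flags P=1 W=1 U=1 S=0
  [1] read 0x32 idx=27: raw=0x36007 flags P=1 W=1 U=1 S=0
  [2] read 0x36 idx=20: raw=0x38007 flags P=1 W=1 U=1 S=0
  [3] read 0x38 idx=23: raw=0x3A003 flags P=1 W=1 U=0 S=0
  ✗ PROTECTION_VIOLATION  [4 reads]

Entries read for #1: 2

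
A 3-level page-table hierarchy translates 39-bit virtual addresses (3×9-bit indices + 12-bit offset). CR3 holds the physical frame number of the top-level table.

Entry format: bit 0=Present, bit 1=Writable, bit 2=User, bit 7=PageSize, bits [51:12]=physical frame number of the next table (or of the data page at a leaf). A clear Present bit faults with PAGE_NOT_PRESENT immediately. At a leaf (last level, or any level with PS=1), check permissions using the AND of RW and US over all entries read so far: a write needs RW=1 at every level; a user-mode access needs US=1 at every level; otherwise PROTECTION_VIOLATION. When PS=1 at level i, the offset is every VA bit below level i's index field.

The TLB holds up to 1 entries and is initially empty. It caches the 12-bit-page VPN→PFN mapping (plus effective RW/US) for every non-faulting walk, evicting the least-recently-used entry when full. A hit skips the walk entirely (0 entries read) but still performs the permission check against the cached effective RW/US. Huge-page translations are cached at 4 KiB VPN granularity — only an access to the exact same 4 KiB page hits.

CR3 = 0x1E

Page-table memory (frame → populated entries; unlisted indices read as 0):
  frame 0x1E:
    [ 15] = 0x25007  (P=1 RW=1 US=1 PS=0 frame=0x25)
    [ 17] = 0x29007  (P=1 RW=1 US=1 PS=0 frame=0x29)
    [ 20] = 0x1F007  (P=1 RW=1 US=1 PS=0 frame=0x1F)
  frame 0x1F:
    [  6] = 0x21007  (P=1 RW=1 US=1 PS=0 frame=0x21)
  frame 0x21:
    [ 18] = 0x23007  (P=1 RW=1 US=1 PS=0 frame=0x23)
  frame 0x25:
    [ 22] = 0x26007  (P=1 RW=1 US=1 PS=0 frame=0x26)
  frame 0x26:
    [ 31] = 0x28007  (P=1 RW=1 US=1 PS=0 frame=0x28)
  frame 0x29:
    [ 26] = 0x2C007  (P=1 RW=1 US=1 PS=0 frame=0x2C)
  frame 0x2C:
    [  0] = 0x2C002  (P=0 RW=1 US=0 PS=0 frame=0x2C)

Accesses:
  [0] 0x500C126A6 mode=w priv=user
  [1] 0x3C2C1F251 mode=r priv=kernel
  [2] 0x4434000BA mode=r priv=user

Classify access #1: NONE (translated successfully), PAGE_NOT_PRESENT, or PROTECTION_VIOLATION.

Per-access translation:
#0 VA=0x500C126A6 (w,user):
  L0: frame=0x1E idx=20 entry=0x1F007 [P=1 RW=1 US=1 PS=0]
  L1: frame=0x1F idx=6 entry=0x21007 [P=1 RW=1 US=1 PS=0]
  L2: frame=0x21 idx=18 entry=0x23007 [P=1 RW=1 US=1 PS=0]
  ✓ 0x236A6  — 3 lookups
#1 VA=0x3C2C1F251 (r,kernel):
  L0: frame=0x1E idx=15 entry=0x25007 [P=1 RW=1 US=1 PS=0]
  L1: frame=0x25 idx=22 entry=0x26007 [P=1 RW=1 US=1 PS=0]
  L2: frame=0x26 idx=31 entry=0x28007 [P=1 RW=1 US=1 PS=0]
  ✓ 0x28251  — 3 lookups
#2 VA=0x4434000BA (r,user):
  L0: frame=0x1E idx=17 entry=0x29007 [P=1 RW=1 US=1 PS=0]
  L1: frame=0x29 idx=26 entry=0x2C007 [P=1 RW=1 US=1 PS=0]
  L2: frame=0x2C idx=0 entry=0x2C002 [P=0 RW=1 US=0 PS=0]
  → PAGE_NOT_PRESENT  (3 entries read)

Access #1 fault: NONE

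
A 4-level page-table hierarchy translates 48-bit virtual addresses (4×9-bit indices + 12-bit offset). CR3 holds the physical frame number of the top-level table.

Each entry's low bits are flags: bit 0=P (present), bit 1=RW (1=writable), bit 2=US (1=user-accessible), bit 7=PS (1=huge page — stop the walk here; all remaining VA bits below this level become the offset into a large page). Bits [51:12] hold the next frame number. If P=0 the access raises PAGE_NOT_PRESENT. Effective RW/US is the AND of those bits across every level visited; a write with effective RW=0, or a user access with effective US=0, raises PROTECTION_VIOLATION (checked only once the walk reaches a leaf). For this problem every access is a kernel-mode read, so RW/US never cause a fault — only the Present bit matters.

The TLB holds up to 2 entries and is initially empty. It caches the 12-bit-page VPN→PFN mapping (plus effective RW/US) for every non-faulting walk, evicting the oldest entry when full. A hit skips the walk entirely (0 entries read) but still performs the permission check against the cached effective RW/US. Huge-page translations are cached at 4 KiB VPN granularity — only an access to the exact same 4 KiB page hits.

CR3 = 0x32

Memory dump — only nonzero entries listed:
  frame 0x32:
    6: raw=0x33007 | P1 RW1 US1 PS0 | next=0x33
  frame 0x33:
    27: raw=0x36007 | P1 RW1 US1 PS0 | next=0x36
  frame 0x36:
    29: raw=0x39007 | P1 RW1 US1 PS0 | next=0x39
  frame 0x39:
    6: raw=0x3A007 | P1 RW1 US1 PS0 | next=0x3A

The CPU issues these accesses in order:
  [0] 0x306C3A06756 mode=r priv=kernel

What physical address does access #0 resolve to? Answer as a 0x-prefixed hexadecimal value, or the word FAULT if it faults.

Walk each access:
#0 VA=0x306C3A06756 (r,kernel):
  L0: frame=0x32 idx=6 entry=0x33007 [P=1 RW=1 US=1 PS=0]
  L1: frame=0x33 idx=27 entry=0x36007 [P=1 RW=1 US=1 PS=0]
  L2: frame=0x36 idx=29 entry=0x39007 [P=1 RW=1 US=1 PS=0]
  L3: frame=0x39 idx=6 entry=0x3A007 [P=1 RW=1 US=1 PS=0]
  ✓ 0x3A756  — 4 lookups

Access #0 PA: 0x3A756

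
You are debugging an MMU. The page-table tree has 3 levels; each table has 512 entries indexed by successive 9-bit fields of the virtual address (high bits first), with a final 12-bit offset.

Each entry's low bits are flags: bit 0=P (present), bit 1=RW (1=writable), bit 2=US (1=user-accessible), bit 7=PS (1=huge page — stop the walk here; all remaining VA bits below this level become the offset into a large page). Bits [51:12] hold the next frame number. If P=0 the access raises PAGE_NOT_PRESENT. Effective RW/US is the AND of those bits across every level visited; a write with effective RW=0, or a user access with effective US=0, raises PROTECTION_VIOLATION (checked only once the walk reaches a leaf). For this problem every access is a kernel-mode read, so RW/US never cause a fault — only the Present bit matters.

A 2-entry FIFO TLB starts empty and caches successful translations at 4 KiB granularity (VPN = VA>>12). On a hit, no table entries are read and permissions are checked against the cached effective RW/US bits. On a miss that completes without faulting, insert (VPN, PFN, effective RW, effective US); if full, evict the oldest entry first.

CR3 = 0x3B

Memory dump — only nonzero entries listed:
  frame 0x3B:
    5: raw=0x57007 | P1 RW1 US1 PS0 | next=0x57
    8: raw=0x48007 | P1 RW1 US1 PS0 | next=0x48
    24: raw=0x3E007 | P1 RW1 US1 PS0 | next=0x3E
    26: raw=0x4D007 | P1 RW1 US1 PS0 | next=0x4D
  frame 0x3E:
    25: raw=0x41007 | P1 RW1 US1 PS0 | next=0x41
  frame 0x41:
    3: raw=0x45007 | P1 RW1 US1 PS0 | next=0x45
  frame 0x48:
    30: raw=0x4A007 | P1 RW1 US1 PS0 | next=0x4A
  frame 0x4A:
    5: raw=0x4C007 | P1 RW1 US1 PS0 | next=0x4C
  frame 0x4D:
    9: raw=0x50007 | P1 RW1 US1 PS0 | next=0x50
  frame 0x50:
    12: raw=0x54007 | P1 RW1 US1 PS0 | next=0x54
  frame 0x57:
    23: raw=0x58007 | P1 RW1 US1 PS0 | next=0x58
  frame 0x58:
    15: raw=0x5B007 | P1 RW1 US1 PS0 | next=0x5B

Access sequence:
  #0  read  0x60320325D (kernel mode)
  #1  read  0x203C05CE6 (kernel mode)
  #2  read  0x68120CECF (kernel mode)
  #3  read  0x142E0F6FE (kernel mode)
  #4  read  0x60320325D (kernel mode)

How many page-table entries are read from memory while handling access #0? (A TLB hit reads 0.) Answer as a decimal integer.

Walk each access:
#0 VA=0x60320325D (r,kernel):
  lvl0: tbl 0x3B, slot 24 ⇒ 0x3E007 (P1/RW1/US1/PS0)
  lvl1: tbl 0x3E, slot 25 ⇒ 0x41007 (P1/RW1/US1/PS0)
  lvl2: tbl 0x41, slot 3 ⇒ 0x45007 (P1/RW1/US1/PS0)
  ✓ 0x4525D  — 3 lookups
#1 VA=0x203C05CE6 (r,kernel):
  lvl0: tbl 0x3B, slot 8 ⇒ 0x48007 (P1/RW1/US1/PS0)
  lvl1: tbl 0x48, slot 30 ⇒ 0x4A007 (P1/RW1/US1/PS0)
  lvl2: tbl 0x4A, slot 5 ⇒ 0x4C007 (P1/RW1/US1/PS0)
  ✓ 0x4CCE6  — 3 lookups
#2 VA=0x68120CECF (r,kernel):
  lvl0: tbl 0x3B, slot 26 ⇒ 0x4D007 (P1/RW1/US1/PS0)
  lvl1: tbl 0x4D, slot 9 ⇒ 0x50007 (P1/RW1/US1/PS0)
  lvl2: tbl 0x50, slot 12 ⇒ 0x54007 (P1/RW1/US1/PS0)
  ✓ 0x54ECF  — 3 lookups
#3 VA=0x142E0F6FE (r,kernel):
  lvl0: tbl 0x3B, slot 5 ⇒ 0x57007 (P1/RW1/US1/PS0)
  lvl1: tbl 0x57, slot 23 ⇒ 0x58007 (P1/RW1/US1/PS0)
  lvl2: tbl 0x58, slot 15 ⇒ 0x5B007 (P1/RW1/US1/PS0)
  ✓ 0x5B6FE  — 3 lookups
#4 VA=0x60320325D (r,kernel):
  lvl0: tbl 0x3B, slot 24 ⇒ 0x3E007 (P1/RW1/US1/PS0)
  lvl1: tbl 0x3E, slot 25 ⇒ 0x41007 (P1/RW1/US1/PS0)
  lvl2: tbl 0x41, slot 3 ⇒ 0x45007 (P1/RW1/US1/PS0)
  ✓ 0x4525D  — 3 lookups

Entries read for #0: 3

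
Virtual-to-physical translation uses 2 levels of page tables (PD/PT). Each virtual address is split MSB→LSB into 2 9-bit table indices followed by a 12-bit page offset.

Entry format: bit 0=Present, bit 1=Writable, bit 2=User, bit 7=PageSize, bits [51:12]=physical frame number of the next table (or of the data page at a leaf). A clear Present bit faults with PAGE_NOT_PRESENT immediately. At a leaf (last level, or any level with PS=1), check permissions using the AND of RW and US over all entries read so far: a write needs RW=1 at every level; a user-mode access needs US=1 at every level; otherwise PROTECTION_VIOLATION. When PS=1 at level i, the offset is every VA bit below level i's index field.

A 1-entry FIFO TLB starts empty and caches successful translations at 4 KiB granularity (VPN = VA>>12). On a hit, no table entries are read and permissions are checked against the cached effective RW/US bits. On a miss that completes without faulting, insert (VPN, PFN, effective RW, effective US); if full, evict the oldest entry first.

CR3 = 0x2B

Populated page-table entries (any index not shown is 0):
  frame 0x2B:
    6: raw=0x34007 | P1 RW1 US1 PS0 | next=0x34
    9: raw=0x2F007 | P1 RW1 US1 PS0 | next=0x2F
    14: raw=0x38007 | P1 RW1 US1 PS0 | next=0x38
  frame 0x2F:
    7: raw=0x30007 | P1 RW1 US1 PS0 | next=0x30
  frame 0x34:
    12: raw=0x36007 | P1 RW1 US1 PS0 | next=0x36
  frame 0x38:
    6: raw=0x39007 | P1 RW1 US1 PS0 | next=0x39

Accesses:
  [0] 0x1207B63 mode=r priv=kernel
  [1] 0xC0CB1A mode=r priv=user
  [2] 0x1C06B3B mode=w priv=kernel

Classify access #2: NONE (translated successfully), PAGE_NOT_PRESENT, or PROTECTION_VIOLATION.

Per-access translation:
#0 VA=0x1207B63 (r,kernel):
  L0 @0x2B[9] → 0x2F007  P=1,RW=1,US=1,PS=0
  L1 @0x2F[7] → 0x30007  P=1,RW=1,US=1,PS=0
  ⇒ phys 0x30B63  [2 reads]
#1 VA=0xC0CB1A (r,user):
  L0 @0x2B[6] → 0x34007  P=1,RW=1,US=1,PS=0
  L1 @0x34[12] → 0x36007  P=1,RW=1,US=1,PS=0
  ⇒ phys 0x36B1A  [2 reads]
#2 VA=0x1C06B3B (w,kernel):
  L0 @0x2B[14] → 0x38007  P=1,RW=1,US=1,PS=0
  L1 @0x38[6] → 0x39007  P=1,RW=1,US=1,PS=0
  ⇒ phys 0x39B3B  [2 reads]

Access #2 fault: NONE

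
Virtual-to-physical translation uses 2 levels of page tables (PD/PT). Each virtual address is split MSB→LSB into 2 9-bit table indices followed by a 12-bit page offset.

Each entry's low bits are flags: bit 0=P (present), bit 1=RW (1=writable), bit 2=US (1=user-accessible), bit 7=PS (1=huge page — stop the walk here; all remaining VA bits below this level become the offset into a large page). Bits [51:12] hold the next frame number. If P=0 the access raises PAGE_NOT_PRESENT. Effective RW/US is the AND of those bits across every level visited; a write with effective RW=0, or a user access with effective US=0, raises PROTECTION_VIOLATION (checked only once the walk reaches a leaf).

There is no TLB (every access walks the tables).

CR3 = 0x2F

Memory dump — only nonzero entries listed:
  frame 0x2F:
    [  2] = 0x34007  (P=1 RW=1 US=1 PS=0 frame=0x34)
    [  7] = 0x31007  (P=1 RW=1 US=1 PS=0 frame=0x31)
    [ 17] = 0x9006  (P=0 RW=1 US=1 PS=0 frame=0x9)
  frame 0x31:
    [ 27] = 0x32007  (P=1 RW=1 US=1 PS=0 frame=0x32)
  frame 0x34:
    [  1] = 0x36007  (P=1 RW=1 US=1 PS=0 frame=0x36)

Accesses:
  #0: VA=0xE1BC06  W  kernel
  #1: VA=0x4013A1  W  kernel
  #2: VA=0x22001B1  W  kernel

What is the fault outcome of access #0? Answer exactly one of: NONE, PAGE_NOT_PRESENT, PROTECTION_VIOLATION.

Walk each access:
#0 VA=0xE1BC06 (w,kernel):
  [0] read 0x2F idx=7: raw=0x31007 flags P=1 W=1 U=1 S=0
  [1] read 0x31 idx=27: raw=0x32007 flags P=1 W=1 U=1 S=0
  ✓ 0x32C06  — 2 lookups
#1 VA=0x4013A1 (w,kernel):
  [0] read 0x2F idx=2: raw=0x34007 flags P=1 W=1 U=1 S=0
  [1] read 0x34 idx=1: raw=0x36007 flags P=1 W=1 U=1 S=0
  ✓ 0x363A1  — 2 lookups
#2 VA=0x22001B1 (w,kernel):
  [0] read 0x2F idx=17: raw=0x9006 flags P=0 W=1 U=1 S=0
  ⇒ fault: PAGE_NOT_PRESENT  — 1 lookups

Access #0 fault: NONE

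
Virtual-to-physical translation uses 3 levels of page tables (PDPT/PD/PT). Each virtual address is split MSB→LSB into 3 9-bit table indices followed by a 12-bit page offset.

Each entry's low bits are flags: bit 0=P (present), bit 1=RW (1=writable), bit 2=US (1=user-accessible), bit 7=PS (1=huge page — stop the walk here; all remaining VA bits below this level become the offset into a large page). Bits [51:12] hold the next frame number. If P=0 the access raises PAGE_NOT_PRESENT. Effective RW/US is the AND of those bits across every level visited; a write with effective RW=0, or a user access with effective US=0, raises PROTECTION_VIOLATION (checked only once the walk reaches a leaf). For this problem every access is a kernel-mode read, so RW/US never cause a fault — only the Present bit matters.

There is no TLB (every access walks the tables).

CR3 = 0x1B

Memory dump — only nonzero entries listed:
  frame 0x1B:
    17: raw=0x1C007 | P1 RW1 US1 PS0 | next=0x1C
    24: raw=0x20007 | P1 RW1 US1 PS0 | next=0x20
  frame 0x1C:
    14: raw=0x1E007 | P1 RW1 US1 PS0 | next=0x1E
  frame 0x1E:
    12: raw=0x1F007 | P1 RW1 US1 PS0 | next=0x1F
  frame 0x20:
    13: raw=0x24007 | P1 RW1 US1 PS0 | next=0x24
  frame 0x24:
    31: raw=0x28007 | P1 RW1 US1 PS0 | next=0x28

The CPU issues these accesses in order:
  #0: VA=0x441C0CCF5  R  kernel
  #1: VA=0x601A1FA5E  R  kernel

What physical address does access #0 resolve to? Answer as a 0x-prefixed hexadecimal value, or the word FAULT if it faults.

Walk each access:
#0 VA=0x441C0CCF5 (r,kernel):
  [0] read 0x1B idx=17: raw=0x1C007 flags P=1 W=1 U=1 S=0
  [1] read 0x1C idx=14: raw=0x1E007 flags P=1 W=1 U=1 S=0
  [2] read 0x1E idx=12: raw=0x1F007 flags P=1 W=1 U=1 S=0
  → PA=0x1FCF5  (3 entries read)
#1 VA=0x601A1FA5E (r,kernel):
  [0] read 0x1B idx=24: raw=0x20007 flags P=1 W=1 U=1 S=0
  [1] read 0x20 idx=13: raw=0x24007 flags P=1 W=1 U=1 S=0
  [2] read 0x24 idx=31: raw=0x28007 flags P=1 W=1 U=1 S=0
  → PA=0x28A5E  (3 entries read)

Access #0 PA: 0x1FCF5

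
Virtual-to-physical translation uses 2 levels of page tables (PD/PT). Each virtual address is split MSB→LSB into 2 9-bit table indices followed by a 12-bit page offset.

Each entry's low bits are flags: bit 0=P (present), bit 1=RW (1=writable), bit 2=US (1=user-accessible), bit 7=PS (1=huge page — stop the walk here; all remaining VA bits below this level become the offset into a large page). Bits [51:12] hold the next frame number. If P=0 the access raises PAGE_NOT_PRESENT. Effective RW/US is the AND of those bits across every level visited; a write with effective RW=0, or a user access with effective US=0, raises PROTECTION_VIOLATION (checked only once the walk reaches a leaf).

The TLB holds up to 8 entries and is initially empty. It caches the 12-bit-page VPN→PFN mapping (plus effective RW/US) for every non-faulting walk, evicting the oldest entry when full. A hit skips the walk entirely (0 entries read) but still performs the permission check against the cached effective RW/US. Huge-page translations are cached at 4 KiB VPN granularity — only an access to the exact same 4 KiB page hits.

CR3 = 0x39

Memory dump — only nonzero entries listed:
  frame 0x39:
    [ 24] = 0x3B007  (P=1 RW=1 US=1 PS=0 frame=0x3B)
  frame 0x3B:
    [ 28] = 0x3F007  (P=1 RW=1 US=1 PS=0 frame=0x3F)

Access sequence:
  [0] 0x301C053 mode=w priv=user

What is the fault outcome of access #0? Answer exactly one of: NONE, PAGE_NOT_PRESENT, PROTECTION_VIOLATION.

Per-access translation:
#0 VA=0x301C053 (w,user):
  [0] read 0x39 idx=24: raw=0x3B007 flags P=1 W=1 U=1 S=0
  [1] read 0x3B idx=28: raw=0x3F007 flags P=1 W=1 U=1 S=0
  ⇒ phys 0x3F053  [2 reads]

Access #0 fault: NONE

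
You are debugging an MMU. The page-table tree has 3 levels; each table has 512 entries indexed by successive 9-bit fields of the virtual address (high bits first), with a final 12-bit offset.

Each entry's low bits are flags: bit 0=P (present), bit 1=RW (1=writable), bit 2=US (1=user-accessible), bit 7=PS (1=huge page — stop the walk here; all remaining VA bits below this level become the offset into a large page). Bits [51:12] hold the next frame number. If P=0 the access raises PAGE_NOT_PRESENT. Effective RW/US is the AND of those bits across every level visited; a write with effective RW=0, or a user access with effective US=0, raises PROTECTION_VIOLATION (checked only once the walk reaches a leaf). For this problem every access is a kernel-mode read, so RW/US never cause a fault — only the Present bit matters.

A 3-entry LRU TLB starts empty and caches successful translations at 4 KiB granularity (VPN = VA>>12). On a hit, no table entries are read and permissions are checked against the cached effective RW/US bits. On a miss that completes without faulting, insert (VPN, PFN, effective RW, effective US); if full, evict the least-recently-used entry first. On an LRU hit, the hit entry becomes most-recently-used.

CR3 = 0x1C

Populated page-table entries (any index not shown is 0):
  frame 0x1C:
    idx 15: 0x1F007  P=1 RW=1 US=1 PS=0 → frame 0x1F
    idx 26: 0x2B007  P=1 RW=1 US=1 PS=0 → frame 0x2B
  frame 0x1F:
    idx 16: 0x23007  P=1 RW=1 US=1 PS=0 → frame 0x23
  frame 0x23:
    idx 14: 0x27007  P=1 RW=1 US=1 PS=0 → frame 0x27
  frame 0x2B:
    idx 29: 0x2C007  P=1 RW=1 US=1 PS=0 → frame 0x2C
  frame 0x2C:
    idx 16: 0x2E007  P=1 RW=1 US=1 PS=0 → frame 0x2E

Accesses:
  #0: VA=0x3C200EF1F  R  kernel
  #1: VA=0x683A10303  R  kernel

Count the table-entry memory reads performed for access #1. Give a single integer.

Walk each access:
#0 VA=0x3C200EF1F (r,kernel):
  [0] read 0x1C idx=15: raw=0x1F007 flags P=1 W=1 U=1 S=0
  [1] read 0x1F idx=16: raw=0x23007 flags P=1 W=1 U=1 S=0
  [2] read 0x23 idx=14: raw=0x27007 flags P=1 W=1 U=1 S=0
  ⇒ phys 0x27F1F  [3 reads]
#1 VA=0x683A10303 (r,kernel):
  [0] read 0x1C idx=26: raw=0x2B007 flags P=1 W=1 U=1 S=0
  [1] read 0x2B idx=29: raw=0x2C007 flags P=1 W=1 U=1 S=0
  [2] read 0x2C idx=16: raw=0x2E007 flags P=1 W=1 U=1 S=0
  ⇒ phys 0x2E303  [3 reads]

Entries read for #1: 3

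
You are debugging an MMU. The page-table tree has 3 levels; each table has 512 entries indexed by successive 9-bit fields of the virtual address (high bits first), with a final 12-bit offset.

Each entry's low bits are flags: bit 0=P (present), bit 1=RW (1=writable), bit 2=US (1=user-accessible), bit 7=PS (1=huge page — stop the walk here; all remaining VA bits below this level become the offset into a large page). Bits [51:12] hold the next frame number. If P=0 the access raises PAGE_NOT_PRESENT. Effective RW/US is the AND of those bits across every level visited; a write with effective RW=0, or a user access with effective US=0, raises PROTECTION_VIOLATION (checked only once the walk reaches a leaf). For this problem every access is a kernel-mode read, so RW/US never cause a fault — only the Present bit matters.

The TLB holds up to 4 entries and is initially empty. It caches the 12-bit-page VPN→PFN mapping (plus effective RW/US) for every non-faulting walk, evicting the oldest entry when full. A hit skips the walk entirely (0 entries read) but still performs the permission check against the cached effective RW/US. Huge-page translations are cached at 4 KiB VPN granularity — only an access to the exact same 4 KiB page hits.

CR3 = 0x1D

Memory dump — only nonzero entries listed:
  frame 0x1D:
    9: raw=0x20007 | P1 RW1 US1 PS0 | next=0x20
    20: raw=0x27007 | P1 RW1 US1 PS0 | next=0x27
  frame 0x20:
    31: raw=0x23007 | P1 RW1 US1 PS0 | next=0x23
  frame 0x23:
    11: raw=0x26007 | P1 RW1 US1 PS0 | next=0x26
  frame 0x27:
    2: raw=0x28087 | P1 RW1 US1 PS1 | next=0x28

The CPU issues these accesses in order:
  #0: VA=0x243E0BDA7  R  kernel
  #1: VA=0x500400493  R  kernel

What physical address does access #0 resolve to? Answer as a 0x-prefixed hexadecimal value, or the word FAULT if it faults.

Walk each access:
#0 VA=0x243E0BDA7 (r,kernel):
  L0: frame=0x1D idx=9 entry=0x20007 [P=1 RW=1 US=1 PS=0]
  L1: frame=0x20 idx=31 entry=0x23007 [P=1 RW=1 US=1 PS=0]
  L2: frame=0x23 idx=11 entry=0x26007 [P=1 RW=1 US=1 PS=0]
  → PA=0x26DA7  (3 entries read)
#1 VA=0x500400493 (r,kernel):
  L0: frame=0x1D idx=20 entry=0x27007 [P=1 RW=1 US=1 PS=0]
  L1: frame=0x27 idx=2 entry=0x28087 [P=1 RW=1 US=1 PS=1]
  → PA=0x28493 (huge @L1)  (2 entries read)

Access #0 PA: 0x26DA7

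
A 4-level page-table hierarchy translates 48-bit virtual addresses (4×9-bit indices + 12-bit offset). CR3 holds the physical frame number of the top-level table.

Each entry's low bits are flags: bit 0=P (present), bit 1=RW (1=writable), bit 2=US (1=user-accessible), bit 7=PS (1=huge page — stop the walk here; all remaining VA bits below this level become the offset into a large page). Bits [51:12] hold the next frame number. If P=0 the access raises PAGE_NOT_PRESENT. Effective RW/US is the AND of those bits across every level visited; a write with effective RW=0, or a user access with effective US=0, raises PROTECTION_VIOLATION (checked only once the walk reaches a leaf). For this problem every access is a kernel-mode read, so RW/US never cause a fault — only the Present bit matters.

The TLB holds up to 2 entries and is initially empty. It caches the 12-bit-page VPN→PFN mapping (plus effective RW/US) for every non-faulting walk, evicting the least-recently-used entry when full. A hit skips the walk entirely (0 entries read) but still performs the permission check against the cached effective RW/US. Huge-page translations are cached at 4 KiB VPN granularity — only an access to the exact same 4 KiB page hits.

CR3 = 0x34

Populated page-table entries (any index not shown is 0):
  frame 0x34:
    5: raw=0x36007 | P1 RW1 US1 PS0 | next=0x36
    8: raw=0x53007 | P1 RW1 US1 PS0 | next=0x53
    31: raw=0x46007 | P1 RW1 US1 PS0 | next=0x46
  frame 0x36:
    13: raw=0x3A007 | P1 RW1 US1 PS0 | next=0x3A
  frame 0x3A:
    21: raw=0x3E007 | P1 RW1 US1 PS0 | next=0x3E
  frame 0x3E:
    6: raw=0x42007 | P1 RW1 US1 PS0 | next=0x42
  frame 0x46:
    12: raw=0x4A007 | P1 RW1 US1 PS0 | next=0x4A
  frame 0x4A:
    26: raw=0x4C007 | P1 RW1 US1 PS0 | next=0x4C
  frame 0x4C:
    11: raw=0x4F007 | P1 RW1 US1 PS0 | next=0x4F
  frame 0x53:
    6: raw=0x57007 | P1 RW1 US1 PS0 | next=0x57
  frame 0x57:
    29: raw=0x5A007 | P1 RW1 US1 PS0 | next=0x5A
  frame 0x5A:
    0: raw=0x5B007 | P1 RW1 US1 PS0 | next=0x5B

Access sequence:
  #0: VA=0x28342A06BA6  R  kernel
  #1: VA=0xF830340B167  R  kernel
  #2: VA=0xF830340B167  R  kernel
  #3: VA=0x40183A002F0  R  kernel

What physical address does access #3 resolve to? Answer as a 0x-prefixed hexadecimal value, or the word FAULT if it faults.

Trace:
#0 VA=0x28342A06BA6 (r,kernel):
  L0 @0x34[5] → 0x36007  P=1,RW=1,US=1,PS=0
  L1 @0x36[13] → 0x3A007  P=1,RW=1,US=1,PS=0
  L2 @0x3A[21] → 0x3E007  P=1,RW=1,US=1,PS=0
  L3 @0x3E[6] → 0x42007  P=1,RW=1,US=1,PS=0
  ⇒ phys 0x42BA6  [4 reads]
#1 VA=0xF830340B167 (r,kernel):
  L0 @0x34[31] → 0x46007  P=1,RW=1,US=1,PS=0
  L1 @0x46[12] → 0x4A007  P=1,RW=1,US=1,PS=0
  L2 @0x4A[26] → 0x4C007  P=1,RW=1,US=1,PS=0
  L3 @0x4C[11] → 0x4F007  P=1,RW=1,US=1,PS=0
  ⇒ phys 0x4F167  [4 reads]
#2 VA=0xF830340B167 (r,kernel):
  TLB hit vpn=0xF830340B → PA=0x4F167
#3 VA=0x40183A002F0 (r,kernel):
  L0 @0x34[8] → 0x53007  P=1,RW=1,US=1,PS=0
  L1 @0x53[6] → 0x57007  P=1,RW=1,US=1,PS=0
  L2 @0x57[29] → 0x5A007  P=1,RW=1,US=1,PS=0
  L3 @0x5A[0] → 0x5B007  P=1,RW=1,US=1,PS=0
  ⇒ phys 0x5B2F0  [4 reads]

Access #3 PA: 0x5B2F0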